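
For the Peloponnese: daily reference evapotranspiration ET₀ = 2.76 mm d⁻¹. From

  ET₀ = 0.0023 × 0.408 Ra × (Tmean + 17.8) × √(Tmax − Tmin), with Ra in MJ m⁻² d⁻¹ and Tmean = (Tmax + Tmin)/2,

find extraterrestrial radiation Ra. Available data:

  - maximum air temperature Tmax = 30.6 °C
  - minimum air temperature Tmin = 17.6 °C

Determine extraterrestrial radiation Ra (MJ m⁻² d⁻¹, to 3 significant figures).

Tmean = (30.6+17.6)/2 = 24.10 °C; ΔT = 13.0
Ra = ET₀ / [0.0023 × 0.408 × (Tmean+17.8) × √ΔT]
   = 2.76 / (0.0023 × 0.408 × 41.90 × 3.6056) = 19.468 MJ m⁻² d⁻¹

19.5 MJ m⁻² d⁻¹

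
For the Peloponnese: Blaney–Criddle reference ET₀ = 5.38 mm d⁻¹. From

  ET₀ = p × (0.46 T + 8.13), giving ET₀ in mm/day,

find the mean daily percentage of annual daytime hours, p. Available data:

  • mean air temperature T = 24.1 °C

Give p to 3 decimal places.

0.280

p = ET₀ / (0.46 T + 8.13) = 5.38 / (0.46 × 24.1 + 8.13) = 5.38 / 19.216 = 0.2800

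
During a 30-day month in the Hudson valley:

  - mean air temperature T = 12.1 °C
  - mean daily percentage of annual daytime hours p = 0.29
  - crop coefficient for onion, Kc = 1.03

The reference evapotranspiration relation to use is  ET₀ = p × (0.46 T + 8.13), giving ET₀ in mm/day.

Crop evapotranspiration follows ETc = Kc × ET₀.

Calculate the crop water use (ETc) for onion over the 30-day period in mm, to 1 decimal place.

122.7 mm

ET₀ = 0.29 × (0.46 × 12.1 + 8.13) = 0.29 × 13.696 = 3.9718 mm/d
ETc = Kc × ET₀ = 1.03 × 3.9718 = 4.0910 mm/d
Over 30 days: 4.0910 × 30 = 122.730 mm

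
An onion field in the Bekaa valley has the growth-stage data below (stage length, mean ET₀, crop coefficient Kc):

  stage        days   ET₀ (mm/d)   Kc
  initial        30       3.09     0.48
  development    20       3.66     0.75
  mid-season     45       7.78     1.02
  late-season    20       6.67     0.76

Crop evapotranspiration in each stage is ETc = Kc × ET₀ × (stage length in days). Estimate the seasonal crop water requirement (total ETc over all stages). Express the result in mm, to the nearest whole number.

initial: 0.48 × 3.09 × 30 = 44.50 mm
development: 0.75 × 3.66 × 20 = 54.90 mm
mid-season: 1.02 × 7.78 × 45 = 357.10 mm
late-season: 0.76 × 6.67 × 20 = 101.38 mm
Seasonal total = 557.88 mm

558 mm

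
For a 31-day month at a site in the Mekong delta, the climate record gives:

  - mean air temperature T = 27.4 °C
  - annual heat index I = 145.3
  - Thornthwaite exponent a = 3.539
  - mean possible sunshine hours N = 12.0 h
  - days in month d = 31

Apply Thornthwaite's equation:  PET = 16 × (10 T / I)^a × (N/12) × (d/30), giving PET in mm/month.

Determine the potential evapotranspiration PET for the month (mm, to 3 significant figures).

156 mm

10T/I = 10 × 27.4 / 145.3 = 1.8858
(10T/I)^a = 1.8858^3.539 = 9.4402
Uncorrected PET = 16 × 9.4402 = 151.043 mm
Correction = (N/12)(d/30) = (12.0/12)(31/30) = 1.0333
PET = 151.043 × 1.0333 = 156.073 mm/month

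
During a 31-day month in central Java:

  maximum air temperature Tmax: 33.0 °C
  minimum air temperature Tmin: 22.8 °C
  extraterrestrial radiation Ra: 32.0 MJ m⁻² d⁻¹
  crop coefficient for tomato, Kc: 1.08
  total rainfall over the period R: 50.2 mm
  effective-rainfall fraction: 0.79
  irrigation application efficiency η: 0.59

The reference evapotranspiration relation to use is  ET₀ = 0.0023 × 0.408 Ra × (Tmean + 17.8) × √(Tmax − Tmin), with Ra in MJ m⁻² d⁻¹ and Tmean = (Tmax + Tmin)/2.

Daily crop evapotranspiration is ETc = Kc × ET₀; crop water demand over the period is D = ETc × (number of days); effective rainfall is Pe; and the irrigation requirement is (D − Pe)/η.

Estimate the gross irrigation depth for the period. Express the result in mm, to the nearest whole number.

Tmean = (33.0 + 22.8)/2 = 27.90 °C
0.408 Ra = 0.408 × 32.0 = 13.0560 mm/d equivalent
ET₀ = 0.0023 × 13.0560 × (27.90 + 17.8) × √10.2 = 0.0023 × 13.0560 × 45.70 × 3.1937 = 4.3828 mm/d
ETc = Kc × ET₀ = 1.08 × 4.3828 = 4.7334 mm/d
Crop demand D = ETc × 31 d = 4.7334 × 31 = 146.735 mm
Pe = 0.79 × 50.2 = 39.658 mm
D − Pe = 146.735 − 39.658 = 107.077 mm
Gross irrigation = 107.077 / 0.59 = 181.486 mm

181 mm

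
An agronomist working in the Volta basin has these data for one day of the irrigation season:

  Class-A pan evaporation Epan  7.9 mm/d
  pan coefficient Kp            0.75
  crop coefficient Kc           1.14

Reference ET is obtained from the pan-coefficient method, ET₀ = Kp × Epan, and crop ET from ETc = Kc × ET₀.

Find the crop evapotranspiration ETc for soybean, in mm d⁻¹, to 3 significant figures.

ET₀ = 0.75 × 7.9 = 5.9250 mm/d
ETc = Kc × ET₀ = 1.14 × 5.9250 = 6.7545 mm/d

6.75 mm d⁻¹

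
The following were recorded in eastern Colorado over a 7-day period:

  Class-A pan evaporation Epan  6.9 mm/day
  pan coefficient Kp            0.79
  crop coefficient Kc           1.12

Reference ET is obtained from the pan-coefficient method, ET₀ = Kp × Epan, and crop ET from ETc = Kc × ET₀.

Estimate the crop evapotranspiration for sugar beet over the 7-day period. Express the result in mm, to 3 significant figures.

ET₀ = 0.79 × 6.9 = 5.4510 mm/d
ETc = Kc × ET₀ = 1.12 × 5.4510 = 6.1051 mm/d
Over 7 days: 6.1051 × 7 = 42.736 mm

42.7 mm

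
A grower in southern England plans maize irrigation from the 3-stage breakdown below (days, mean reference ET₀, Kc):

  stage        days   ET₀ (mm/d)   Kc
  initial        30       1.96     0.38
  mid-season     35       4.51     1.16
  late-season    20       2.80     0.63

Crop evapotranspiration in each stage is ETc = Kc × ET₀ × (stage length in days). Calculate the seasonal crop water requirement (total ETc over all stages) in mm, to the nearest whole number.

241 mm

initial: 0.38 × 1.96 × 30 = 22.34 mm
mid-season: 1.16 × 4.51 × 35 = 183.11 mm
late-season: 0.63 × 2.80 × 20 = 35.28 mm
Seasonal total = 240.73 mm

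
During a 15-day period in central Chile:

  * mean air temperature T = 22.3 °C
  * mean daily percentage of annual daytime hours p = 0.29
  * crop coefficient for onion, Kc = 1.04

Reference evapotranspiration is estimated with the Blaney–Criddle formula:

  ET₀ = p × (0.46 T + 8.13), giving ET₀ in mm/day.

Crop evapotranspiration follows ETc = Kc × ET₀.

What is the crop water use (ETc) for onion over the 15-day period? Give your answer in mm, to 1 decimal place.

83.2 mm

ET₀ = 0.29 × (0.46 × 22.3 + 8.13) = 0.29 × 18.388 = 5.3325 mm/d
ETc = Kc × ET₀ = 1.04 × 5.3325 = 5.5458 mm/d
Over 15 days: 5.5458 × 15 = 83.187 mm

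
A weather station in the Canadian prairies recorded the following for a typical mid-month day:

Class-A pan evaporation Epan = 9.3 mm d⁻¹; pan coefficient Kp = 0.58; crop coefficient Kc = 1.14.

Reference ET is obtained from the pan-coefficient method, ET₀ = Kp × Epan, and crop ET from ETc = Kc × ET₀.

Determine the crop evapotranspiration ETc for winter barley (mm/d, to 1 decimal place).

ET₀ = 0.58 × 9.3 = 5.3940 mm/d
ETc = Kc × ET₀ = 1.14 × 5.3940 = 6.1492 mm/d

6.1 mm/d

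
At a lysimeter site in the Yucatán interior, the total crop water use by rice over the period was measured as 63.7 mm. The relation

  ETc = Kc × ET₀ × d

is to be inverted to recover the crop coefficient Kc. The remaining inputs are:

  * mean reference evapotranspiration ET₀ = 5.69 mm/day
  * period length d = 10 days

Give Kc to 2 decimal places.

1.12

ETc = Kc × ET₀ × d  ⇒  Kc = ETc / (ET₀ × d)
Kc = 63.7 / (5.69 × 10) = 63.7 / 56.90 = 1.1195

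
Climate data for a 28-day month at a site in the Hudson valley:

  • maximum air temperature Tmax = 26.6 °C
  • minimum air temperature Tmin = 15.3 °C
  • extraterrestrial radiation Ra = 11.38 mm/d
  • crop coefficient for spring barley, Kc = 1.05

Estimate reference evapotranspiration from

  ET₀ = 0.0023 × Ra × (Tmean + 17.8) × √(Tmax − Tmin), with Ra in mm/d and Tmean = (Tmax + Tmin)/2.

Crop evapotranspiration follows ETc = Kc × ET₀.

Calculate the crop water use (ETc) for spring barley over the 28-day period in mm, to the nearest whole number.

100 mm

Tmean = (26.6 + 15.3)/2 = 20.95 °C
ET₀ = 0.0023 × 11.38 × (20.95 + 17.8) × √11.3 = 0.0023 × 11.38 × 38.75 × 3.3615 = 3.4094 mm/d
ETc = Kc × ET₀ = 1.05 × 3.4094 = 3.5799 mm/d
Over 28 days: 3.5799 × 28 = 100.237 mm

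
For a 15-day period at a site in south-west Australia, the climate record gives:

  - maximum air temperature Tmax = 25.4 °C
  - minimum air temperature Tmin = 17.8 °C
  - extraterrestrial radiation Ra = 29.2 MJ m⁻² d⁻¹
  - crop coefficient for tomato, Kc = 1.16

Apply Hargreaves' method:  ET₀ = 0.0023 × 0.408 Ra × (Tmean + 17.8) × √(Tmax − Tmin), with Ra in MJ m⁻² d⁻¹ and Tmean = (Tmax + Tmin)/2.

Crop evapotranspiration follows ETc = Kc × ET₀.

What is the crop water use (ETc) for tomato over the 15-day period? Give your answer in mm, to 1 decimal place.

Tmean = (25.4 + 17.8)/2 = 21.60 °C
0.408 Ra = 0.408 × 29.2 = 11.9136 mm/d equivalent
ET₀ = 0.0023 × 11.9136 × (21.60 + 17.8) × √7.6 = 0.0023 × 11.9136 × 39.40 × 2.7568 = 2.9763 mm/d
ETc = Kc × ET₀ = 1.16 × 2.9763 = 3.4525 mm/d
Over 15 days: 3.4525 × 15 = 51.788 mm

51.8 mm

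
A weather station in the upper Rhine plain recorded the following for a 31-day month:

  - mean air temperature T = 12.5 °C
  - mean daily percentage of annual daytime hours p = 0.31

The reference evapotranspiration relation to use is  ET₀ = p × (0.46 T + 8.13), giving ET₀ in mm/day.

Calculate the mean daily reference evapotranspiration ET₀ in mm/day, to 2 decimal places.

ET₀ = 0.31 × (0.46 × 12.5 + 8.13) = 0.31 × 13.880 = 4.3028 mm/d

4.30 mm/day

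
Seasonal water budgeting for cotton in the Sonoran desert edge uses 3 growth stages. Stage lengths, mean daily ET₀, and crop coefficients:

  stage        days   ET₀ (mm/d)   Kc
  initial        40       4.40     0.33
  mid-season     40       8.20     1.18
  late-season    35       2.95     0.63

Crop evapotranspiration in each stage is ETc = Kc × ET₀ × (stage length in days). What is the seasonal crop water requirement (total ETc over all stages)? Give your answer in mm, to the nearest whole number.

initial: 0.33 × 4.40 × 40 = 58.08 mm
mid-season: 1.18 × 8.20 × 40 = 387.04 mm
late-season: 0.63 × 2.95 × 35 = 65.05 mm
Seasonal total = 510.17 mm

510 mm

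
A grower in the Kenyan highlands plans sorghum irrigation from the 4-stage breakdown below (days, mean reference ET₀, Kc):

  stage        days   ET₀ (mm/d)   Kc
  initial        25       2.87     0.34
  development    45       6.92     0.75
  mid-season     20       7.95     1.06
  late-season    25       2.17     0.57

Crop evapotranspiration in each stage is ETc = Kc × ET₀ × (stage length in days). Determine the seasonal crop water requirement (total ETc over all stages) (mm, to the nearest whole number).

initial: 0.34 × 2.87 × 25 = 24.40 mm
development: 0.75 × 6.92 × 45 = 233.55 mm
mid-season: 1.06 × 7.95 × 20 = 168.54 mm
late-season: 0.57 × 2.17 × 25 = 30.92 mm
Seasonal total = 457.41 mm

457 mm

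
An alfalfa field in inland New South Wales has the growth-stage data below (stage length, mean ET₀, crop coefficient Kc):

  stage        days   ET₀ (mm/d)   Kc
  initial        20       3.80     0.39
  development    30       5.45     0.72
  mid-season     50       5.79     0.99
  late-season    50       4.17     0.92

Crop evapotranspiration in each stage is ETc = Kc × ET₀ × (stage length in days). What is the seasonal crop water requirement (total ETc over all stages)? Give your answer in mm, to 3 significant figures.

626 mm

initial: 0.39 × 3.80 × 20 = 29.64 mm
development: 0.72 × 5.45 × 30 = 117.72 mm
mid-season: 0.99 × 5.79 × 50 = 286.61 mm
late-season: 0.92 × 4.17 × 50 = 191.82 mm
Seasonal total = 625.79 mm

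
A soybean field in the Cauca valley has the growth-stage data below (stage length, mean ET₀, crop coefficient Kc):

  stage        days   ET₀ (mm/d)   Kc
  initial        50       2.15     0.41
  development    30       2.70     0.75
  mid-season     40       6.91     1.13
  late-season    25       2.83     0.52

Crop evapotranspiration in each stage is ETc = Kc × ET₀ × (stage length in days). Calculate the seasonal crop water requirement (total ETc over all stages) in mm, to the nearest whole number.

454 mm

initial: 0.41 × 2.15 × 50 = 44.08 mm
development: 0.75 × 2.70 × 30 = 60.75 mm
mid-season: 1.13 × 6.91 × 40 = 312.33 mm
late-season: 0.52 × 2.83 × 25 = 36.79 mm
Seasonal total = 453.95 mm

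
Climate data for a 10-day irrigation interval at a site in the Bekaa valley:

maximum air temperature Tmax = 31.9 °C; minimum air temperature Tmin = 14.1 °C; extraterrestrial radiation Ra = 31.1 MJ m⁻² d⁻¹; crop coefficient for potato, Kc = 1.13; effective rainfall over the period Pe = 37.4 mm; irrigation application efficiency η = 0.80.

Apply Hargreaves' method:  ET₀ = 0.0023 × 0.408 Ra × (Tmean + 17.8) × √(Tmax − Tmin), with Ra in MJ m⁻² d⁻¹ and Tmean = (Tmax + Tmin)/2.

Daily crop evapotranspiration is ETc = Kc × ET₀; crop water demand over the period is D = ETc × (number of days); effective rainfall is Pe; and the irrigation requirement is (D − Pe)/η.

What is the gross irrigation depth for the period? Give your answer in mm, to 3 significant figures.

24.2 mm

Tmean = (31.9 + 14.1)/2 = 23.00 °C
0.408 Ra = 0.408 × 31.1 = 12.6888 mm/d equivalent
ET₀ = 0.0023 × 12.6888 × (23.00 + 17.8) × √17.8 = 0.0023 × 12.6888 × 40.80 × 4.2190 = 5.0236 mm/d
ETc = Kc × ET₀ = 1.13 × 5.0236 = 5.6767 mm/d
Crop demand D = ETc × 10 d = 5.6767 × 10 = 56.767 mm
D − Pe = 56.767 − 37.4 = 19.367 mm
Gross irrigation = 19.367 / 0.80 = 24.209 mm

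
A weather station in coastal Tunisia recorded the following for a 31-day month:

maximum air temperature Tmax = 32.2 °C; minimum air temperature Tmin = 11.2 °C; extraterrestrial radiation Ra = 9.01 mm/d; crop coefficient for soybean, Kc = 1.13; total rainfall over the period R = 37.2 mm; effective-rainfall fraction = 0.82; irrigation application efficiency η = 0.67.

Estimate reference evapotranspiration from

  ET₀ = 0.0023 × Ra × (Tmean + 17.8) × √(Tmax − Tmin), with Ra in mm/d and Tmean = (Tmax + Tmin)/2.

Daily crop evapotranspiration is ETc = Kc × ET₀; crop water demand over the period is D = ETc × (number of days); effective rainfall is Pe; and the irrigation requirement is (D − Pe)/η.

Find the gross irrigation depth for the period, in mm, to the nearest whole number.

Tmean = (32.2 + 11.2)/2 = 21.70 °C
ET₀ = 0.0023 × 9.01 × (21.70 + 17.8) × √21.0 = 0.0023 × 9.01 × 39.50 × 4.5826 = 3.7511 mm/d
ETc = Kc × ET₀ = 1.13 × 3.7511 = 4.2387 mm/d
Crop demand D = ETc × 31 d = 4.2387 × 31 = 131.400 mm
Pe = 0.82 × 37.2 = 30.504 mm
D − Pe = 131.400 − 30.504 = 100.896 mm
Gross irrigation = 100.896 / 0.67 = 150.591 mm

151 mm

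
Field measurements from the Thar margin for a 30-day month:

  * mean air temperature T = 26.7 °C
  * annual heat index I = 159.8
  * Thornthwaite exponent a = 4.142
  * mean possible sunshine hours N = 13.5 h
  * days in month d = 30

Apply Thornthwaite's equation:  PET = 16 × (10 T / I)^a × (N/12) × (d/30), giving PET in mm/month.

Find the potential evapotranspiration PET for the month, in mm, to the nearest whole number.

10T/I = 10 × 26.7 / 159.8 = 1.6708
(10T/I)^a = 1.6708^4.142 = 8.3821
Uncorrected PET = 16 × 8.3821 = 134.114 mm
Correction = (N/12)(d/30) = (13.5/12)(30/30) = 1.1250
PET = 134.114 × 1.1250 = 150.878 mm/month

151 mm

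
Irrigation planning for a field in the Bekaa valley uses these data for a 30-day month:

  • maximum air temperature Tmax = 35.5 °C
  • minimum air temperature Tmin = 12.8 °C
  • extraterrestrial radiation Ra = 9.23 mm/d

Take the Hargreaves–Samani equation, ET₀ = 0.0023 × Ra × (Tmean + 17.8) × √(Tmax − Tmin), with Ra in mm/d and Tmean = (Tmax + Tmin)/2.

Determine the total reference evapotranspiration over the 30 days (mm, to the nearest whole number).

127 mm

Tmean = (35.5 + 12.8)/2 = 24.15 °C
ET₀ = 0.0023 × 9.23 × (24.15 + 17.8) × √22.7 = 0.0023 × 9.23 × 41.95 × 4.7645 = 4.2431 mm/d
Over 30 days: 4.2431 × 30 = 127.293 mm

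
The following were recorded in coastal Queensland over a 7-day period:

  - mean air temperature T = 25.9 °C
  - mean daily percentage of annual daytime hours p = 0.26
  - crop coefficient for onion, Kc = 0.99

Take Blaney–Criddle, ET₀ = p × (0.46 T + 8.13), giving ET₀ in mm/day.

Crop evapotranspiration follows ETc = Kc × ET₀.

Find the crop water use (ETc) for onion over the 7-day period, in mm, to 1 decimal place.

ET₀ = 0.26 × (0.46 × 25.9 + 8.13) = 0.26 × 20.044 = 5.2114 mm/d
ETc = Kc × ET₀ = 0.99 × 5.2114 = 5.1593 mm/d
Over 7 days: 5.1593 × 7 = 36.115 mm

36.1 mm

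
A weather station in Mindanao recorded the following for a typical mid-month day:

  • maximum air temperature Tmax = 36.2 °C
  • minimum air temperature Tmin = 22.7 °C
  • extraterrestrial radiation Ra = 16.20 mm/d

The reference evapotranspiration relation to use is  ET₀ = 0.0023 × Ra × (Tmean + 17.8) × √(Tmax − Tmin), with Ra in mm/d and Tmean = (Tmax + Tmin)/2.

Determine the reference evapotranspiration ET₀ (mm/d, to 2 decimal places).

6.47 mm/d

Tmean = (36.2 + 22.7)/2 = 29.45 °C
ET₀ = 0.0023 × 16.20 × (29.45 + 17.8) × √13.5 = 0.0023 × 16.20 × 47.25 × 3.6742 = 6.4686 mm/d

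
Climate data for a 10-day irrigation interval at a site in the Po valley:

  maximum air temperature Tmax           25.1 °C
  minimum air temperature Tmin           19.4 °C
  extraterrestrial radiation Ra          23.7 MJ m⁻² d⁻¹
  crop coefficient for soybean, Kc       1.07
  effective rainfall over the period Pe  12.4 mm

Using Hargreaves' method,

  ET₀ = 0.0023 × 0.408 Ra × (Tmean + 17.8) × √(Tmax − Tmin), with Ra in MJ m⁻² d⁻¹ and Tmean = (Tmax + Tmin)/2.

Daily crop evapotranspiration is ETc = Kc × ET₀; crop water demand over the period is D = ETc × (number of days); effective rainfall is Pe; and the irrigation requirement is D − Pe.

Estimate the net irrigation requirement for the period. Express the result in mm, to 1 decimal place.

Tmean = (25.1 + 19.4)/2 = 22.25 °C
0.408 Ra = 0.408 × 23.7 = 9.6696 mm/d equivalent
ET₀ = 0.0023 × 9.6696 × (22.25 + 17.8) × √5.7 = 0.0023 × 9.6696 × 40.05 × 2.3875 = 2.1266 mm/d
ETc = Kc × ET₀ = 1.07 × 2.1266 = 2.2755 mm/d
Crop demand D = ETc × 10 d = 2.2755 × 10 = 22.755 mm
D − Pe = 22.755 − 12.4 = 10.355 mm

10.4 mm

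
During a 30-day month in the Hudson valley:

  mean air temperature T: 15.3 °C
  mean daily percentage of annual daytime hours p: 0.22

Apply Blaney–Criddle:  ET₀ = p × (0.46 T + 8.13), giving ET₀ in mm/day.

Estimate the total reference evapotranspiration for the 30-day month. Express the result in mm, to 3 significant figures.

100 mm

ET₀ = 0.22 × (0.46 × 15.3 + 8.13) = 0.22 × 15.168 = 3.3370 mm/d
Monthly total = 3.3370 × 30 = 100.110 mm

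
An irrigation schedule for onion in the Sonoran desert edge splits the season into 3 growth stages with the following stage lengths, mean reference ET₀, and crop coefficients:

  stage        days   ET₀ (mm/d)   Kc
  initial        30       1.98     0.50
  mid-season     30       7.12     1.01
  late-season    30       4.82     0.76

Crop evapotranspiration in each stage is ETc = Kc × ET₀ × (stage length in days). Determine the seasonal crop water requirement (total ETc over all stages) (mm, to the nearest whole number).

initial: 0.50 × 1.98 × 30 = 29.70 mm
mid-season: 1.01 × 7.12 × 30 = 215.74 mm
late-season: 0.76 × 4.82 × 30 = 109.90 mm
Seasonal total = 355.34 mm

355 mm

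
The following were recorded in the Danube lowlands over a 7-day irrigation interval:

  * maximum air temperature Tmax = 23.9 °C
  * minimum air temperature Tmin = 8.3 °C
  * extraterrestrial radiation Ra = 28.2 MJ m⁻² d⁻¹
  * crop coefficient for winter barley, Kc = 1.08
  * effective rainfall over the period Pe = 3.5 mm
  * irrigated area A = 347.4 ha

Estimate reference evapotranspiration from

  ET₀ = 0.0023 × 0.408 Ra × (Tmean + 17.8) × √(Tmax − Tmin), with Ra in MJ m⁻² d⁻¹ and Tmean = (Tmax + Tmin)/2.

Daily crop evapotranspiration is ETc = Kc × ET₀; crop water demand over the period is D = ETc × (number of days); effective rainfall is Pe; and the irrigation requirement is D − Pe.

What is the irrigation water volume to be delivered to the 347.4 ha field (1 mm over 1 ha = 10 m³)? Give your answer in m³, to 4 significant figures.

Tmean = (23.9 + 8.3)/2 = 16.10 °C
0.408 Ra = 0.408 × 28.2 = 11.5056 mm/d equivalent
ET₀ = 0.0023 × 11.5056 × (16.10 + 17.8) × √15.6 = 0.0023 × 11.5056 × 33.90 × 3.9497 = 3.5432 mm/d
ETc = Kc × ET₀ = 1.08 × 3.5432 = 3.8267 mm/d
Crop demand D = ETc × 7 d = 3.8267 × 7 = 26.787 mm
D − Pe = 26.787 − 3.5 = 23.287 mm
Volume = 23.287 mm × 347.4 ha × 10 = 80899.0 m³

80900 m³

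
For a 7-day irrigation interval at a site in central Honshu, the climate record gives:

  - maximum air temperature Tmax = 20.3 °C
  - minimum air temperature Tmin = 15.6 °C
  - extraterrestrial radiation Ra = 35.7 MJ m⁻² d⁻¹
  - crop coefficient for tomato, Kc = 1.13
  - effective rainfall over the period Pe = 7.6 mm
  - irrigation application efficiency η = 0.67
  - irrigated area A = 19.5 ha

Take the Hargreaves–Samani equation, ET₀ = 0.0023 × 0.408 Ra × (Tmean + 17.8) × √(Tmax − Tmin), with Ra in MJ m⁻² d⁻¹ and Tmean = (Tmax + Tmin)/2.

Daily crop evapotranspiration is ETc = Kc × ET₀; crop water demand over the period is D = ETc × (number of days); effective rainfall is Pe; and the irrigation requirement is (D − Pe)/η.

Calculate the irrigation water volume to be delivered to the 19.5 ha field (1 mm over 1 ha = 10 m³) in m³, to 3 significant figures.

Tmean = (20.3 + 15.6)/2 = 17.95 °C
0.408 Ra = 0.408 × 35.7 = 14.5656 mm/d equivalent
ET₀ = 0.0023 × 14.5656 × (17.95 + 17.8) × √4.7 = 0.0023 × 14.5656 × 35.75 × 2.1679 = 2.5964 mm/d
ETc = Kc × ET₀ = 1.13 × 2.5964 = 2.9339 mm/d
Crop demand D = ETc × 7 d = 2.9339 × 7 = 20.537 mm
D − Pe = 20.537 − 7.6 = 12.937 mm
Gross irrigation = 12.937 / 0.67 = 19.309 mm
Volume = 19.309 mm × 19.5 ha × 10 = 3765.3 m³

3770 m³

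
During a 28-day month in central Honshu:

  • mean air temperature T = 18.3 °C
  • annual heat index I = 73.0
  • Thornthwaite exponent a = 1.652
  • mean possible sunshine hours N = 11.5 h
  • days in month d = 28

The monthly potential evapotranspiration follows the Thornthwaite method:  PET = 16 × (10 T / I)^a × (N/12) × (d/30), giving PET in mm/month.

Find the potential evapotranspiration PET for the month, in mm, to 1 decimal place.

10T/I = 10 × 18.3 / 73.0 = 2.5068
(10T/I)^a = 2.5068^1.652 = 4.5640
Uncorrected PET = 16 × 4.5640 = 73.024 mm
Correction = (N/12)(d/30) = (11.5/12)(28/30) = 0.8944
PET = 73.024 × 0.8944 = 65.313 mm/month

65.3 mm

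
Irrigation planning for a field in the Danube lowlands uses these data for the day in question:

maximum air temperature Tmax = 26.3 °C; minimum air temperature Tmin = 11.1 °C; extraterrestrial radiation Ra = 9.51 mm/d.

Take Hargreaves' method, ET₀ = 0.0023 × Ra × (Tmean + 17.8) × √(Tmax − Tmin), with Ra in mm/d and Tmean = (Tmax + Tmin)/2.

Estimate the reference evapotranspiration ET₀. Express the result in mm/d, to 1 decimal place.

3.1 mm/d

Tmean = (26.3 + 11.1)/2 = 18.70 °C
ET₀ = 0.0023 × 9.51 × (18.70 + 17.8) × √15.2 = 0.0023 × 9.51 × 36.50 × 3.8987 = 3.1126 mm/d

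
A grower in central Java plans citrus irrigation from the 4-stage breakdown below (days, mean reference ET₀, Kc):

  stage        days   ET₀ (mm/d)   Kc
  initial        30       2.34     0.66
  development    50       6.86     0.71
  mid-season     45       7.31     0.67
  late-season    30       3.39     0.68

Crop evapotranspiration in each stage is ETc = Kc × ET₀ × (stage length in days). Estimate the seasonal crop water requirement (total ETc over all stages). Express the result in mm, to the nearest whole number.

initial: 0.66 × 2.34 × 30 = 46.33 mm
development: 0.71 × 6.86 × 50 = 243.53 mm
mid-season: 0.67 × 7.31 × 45 = 220.40 mm
late-season: 0.68 × 3.39 × 30 = 69.16 mm
Seasonal total = 579.42 mm

579 mm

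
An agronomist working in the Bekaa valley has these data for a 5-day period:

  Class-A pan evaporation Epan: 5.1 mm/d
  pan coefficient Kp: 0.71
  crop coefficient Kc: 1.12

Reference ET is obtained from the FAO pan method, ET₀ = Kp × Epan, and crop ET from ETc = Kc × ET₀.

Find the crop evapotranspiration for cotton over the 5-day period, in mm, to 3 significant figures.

ET₀ = 0.71 × 5.1 = 3.6210 mm/d
ETc = Kc × ET₀ = 1.12 × 3.6210 = 4.0555 mm/d
Over 5 days: 4.0555 × 5 = 20.278 mm

20.3 mm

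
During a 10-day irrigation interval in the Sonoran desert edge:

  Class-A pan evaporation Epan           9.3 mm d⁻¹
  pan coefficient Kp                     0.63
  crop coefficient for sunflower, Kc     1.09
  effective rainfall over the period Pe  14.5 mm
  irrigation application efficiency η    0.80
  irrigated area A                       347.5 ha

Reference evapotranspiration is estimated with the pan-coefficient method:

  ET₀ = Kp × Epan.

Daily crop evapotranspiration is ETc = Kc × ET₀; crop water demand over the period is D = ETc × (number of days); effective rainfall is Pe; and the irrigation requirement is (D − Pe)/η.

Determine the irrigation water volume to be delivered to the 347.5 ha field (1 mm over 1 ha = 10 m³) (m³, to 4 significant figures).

214400 m³

ET₀ = 0.63 × 9.3 = 5.8590 mm/d
ETc = Kc × ET₀ = 1.09 × 5.8590 = 6.3863 mm/d
Crop demand D = ETc × 10 d = 6.3863 × 10 = 63.863 mm
D − Pe = 63.863 − 14.5 = 49.363 mm
Gross irrigation = 49.363 / 0.80 = 61.704 mm
Volume = 61.704 mm × 347.5 ha × 10 = 214421.4 m³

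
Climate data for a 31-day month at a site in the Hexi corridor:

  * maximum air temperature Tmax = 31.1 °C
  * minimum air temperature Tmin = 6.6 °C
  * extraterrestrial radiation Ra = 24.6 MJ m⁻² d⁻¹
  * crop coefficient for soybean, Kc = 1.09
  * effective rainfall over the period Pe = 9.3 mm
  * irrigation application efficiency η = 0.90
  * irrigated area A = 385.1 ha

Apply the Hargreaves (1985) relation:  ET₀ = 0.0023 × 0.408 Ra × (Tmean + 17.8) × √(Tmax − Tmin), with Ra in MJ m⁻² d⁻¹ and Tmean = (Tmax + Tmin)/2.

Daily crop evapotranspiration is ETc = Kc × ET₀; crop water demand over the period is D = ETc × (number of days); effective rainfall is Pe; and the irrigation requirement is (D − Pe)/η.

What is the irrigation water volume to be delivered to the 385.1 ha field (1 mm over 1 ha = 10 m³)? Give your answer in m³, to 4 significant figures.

565700 m³

Tmean = (31.1 + 6.6)/2 = 18.85 °C
0.408 Ra = 0.408 × 24.6 = 10.0368 mm/d equivalent
ET₀ = 0.0023 × 10.0368 × (18.85 + 17.8) × √24.5 = 0.0023 × 10.0368 × 36.65 × 4.9497 = 4.1877 mm/d
ETc = Kc × ET₀ = 1.09 × 4.1877 = 4.5646 mm/d
Crop demand D = ETc × 31 d = 4.5646 × 31 = 141.503 mm
D − Pe = 141.503 − 9.3 = 132.203 mm
Gross irrigation = 132.203 / 0.90 = 146.892 mm
Volume = 146.892 mm × 385.1 ha × 10 = 565681.1 m³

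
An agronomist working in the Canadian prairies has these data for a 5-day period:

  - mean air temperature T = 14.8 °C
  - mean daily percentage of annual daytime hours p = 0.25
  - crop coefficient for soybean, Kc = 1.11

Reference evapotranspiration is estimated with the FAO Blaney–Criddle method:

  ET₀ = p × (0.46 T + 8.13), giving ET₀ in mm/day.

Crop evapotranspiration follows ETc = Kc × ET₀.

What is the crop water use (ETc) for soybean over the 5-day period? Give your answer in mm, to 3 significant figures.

20.7 mm

ET₀ = 0.25 × (0.46 × 14.8 + 8.13) = 0.25 × 14.938 = 3.7345 mm/d
ETc = Kc × ET₀ = 1.11 × 3.7345 = 4.1453 mm/d
Over 5 days: 4.1453 × 5 = 20.727 mm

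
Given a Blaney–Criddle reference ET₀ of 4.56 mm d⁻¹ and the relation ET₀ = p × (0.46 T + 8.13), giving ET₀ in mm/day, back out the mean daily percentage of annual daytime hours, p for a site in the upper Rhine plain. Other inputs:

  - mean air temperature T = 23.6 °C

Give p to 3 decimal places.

p = ET₀ / (0.46 T + 8.13) = 4.56 / (0.46 × 23.6 + 8.13) = 4.56 / 18.986 = 0.2402

0.240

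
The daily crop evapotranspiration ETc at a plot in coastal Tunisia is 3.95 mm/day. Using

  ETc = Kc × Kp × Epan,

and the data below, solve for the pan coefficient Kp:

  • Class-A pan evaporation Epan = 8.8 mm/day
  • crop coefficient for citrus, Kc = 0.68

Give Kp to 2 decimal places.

ETc = Kc × Kp × Epan  ⇒  Kp = ETc / (Kc × Epan)
Kp = 3.95 / (0.68 × 8.8) = 3.95 / 5.984 = 0.6601

0.66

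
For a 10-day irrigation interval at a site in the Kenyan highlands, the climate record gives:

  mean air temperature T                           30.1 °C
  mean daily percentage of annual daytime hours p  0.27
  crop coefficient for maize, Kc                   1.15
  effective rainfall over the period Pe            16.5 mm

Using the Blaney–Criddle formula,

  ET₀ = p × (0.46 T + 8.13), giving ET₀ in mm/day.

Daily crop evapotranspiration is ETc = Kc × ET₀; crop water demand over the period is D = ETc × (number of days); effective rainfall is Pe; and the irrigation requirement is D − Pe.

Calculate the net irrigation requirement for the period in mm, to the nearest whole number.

52 mm

ET₀ = 0.27 × (0.46 × 30.1 + 8.13) = 0.27 × 21.976 = 5.9335 mm/d
ETc = Kc × ET₀ = 1.15 × 5.9335 = 6.8235 mm/d
Crop demand D = ETc × 10 d = 6.8235 × 10 = 68.235 mm
D − Pe = 68.235 − 16.5 = 51.735 mm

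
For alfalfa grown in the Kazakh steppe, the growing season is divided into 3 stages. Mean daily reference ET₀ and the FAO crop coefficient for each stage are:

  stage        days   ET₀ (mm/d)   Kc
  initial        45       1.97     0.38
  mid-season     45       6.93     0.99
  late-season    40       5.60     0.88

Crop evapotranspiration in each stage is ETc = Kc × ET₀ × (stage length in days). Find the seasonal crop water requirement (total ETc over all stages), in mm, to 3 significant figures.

initial: 0.38 × 1.97 × 45 = 33.69 mm
mid-season: 0.99 × 6.93 × 45 = 308.73 mm
late-season: 0.88 × 5.60 × 40 = 197.12 mm
Seasonal total = 539.54 mm

540 mm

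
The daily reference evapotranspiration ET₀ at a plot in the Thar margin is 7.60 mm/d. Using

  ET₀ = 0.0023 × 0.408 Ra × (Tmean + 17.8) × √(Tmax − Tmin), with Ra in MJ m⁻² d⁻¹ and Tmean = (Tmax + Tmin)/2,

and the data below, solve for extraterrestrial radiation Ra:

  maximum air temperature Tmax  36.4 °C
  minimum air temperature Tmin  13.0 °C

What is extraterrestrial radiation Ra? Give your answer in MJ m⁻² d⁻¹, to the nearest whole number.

Tmean = (36.4+13.0)/2 = 24.70 °C; ΔT = 23.4
Ra = ET₀ / [0.0023 × 0.408 × (Tmean+17.8) × √ΔT]
   = 7.60 / (0.0023 × 0.408 × 42.50 × 4.8374) = 39.394 MJ m⁻² d⁻¹

39 MJ m⁻² d⁻¹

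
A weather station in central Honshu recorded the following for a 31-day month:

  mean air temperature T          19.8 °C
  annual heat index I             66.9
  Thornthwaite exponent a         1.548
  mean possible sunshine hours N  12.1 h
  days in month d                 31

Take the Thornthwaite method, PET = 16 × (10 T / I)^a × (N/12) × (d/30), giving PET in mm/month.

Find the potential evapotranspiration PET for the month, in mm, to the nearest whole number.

89 mm

10T/I = 10 × 19.8 / 66.9 = 2.9596
(10T/I)^a = 2.9596^1.548 = 5.3638
Uncorrected PET = 16 × 5.3638 = 85.821 mm
Correction = (N/12)(d/30) = (12.1/12)(31/30) = 1.0419
PET = 85.821 × 1.0419 = 89.417 mm/month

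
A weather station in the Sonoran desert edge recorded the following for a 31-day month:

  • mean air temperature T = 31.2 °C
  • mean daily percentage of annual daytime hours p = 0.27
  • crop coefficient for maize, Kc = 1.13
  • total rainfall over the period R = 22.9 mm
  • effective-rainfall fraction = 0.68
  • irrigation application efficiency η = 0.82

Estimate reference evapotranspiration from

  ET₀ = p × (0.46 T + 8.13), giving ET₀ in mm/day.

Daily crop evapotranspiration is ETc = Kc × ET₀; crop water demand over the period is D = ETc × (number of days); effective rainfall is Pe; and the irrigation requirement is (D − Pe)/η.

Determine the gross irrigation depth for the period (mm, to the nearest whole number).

240 mm

ET₀ = 0.27 × (0.46 × 31.2 + 8.13) = 0.27 × 22.482 = 6.0701 mm/d
ETc = Kc × ET₀ = 1.13 × 6.0701 = 6.8592 mm/d
Crop demand D = ETc × 31 d = 6.8592 × 31 = 212.635 mm
Pe = 0.68 × 22.9 = 15.572 mm
D − Pe = 212.635 − 15.572 = 197.063 mm
Gross irrigation = 197.063 / 0.82 = 240.321 mm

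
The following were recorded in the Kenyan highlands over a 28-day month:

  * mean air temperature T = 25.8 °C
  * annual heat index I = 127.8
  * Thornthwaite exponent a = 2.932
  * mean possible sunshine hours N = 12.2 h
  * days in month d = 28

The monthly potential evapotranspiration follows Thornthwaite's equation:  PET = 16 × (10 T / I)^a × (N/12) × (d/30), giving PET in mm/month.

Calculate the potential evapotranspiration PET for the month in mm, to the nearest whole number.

119 mm

10T/I = 10 × 25.8 / 127.8 = 2.0188
(10T/I)^a = 2.0188^2.932 = 7.8439
Uncorrected PET = 16 × 7.8439 = 125.502 mm
Correction = (N/12)(d/30) = (12.2/12)(28/30) = 0.9489
PET = 125.502 × 0.9489 = 119.089 mm/month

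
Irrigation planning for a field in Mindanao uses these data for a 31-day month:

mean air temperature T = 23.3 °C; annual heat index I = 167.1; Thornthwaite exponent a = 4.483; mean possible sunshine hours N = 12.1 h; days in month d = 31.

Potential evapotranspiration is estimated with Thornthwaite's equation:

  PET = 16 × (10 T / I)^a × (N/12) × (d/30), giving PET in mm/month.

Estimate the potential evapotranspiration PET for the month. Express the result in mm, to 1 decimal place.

74.0 mm

10T/I = 10 × 23.3 / 167.1 = 1.3944
(10T/I)^a = 1.3944^4.483 = 4.4390
Uncorrected PET = 16 × 4.4390 = 71.024 mm
Correction = (N/12)(d/30) = (12.1/12)(31/30) = 1.0419
PET = 71.024 × 1.0419 = 74.000 mm/month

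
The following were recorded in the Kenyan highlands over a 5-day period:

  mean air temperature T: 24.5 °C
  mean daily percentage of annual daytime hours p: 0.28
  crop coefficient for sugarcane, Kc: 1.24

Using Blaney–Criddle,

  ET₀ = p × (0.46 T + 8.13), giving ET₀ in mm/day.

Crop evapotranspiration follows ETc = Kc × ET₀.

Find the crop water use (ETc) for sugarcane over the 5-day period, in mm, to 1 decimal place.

33.7 mm

ET₀ = 0.28 × (0.46 × 24.5 + 8.13) = 0.28 × 19.400 = 5.4320 mm/d
ETc = Kc × ET₀ = 1.24 × 5.4320 = 6.7357 mm/d
Over 5 days: 6.7357 × 5 = 33.679 mm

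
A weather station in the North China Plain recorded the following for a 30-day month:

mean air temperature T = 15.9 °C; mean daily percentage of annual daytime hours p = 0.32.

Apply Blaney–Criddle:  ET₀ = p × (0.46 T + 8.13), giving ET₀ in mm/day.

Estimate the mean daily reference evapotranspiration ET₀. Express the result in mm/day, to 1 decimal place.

4.9 mm/day

ET₀ = 0.32 × (0.46 × 15.9 + 8.13) = 0.32 × 15.444 = 4.9421 mm/d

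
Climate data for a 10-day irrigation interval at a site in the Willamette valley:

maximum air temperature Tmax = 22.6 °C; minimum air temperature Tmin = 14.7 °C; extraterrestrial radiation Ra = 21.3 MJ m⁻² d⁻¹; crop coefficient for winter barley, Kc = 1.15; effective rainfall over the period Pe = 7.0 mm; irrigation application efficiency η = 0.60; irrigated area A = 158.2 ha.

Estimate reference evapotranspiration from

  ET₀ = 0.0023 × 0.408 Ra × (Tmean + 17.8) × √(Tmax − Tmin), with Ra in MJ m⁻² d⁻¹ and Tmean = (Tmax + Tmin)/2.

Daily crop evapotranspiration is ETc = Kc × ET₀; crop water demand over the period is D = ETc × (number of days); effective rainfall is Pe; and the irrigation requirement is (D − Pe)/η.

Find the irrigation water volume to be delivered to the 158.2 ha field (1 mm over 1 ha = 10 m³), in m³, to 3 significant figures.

Tmean = (22.6 + 14.7)/2 = 18.65 °C
0.408 Ra = 0.408 × 21.3 = 8.6904 mm/d equivalent
ET₀ = 0.0023 × 8.6904 × (18.65 + 17.8) × √7.9 = 0.0023 × 8.6904 × 36.45 × 2.8107 = 2.0478 mm/d
ETc = Kc × ET₀ = 1.15 × 2.0478 = 2.3550 mm/d
Crop demand D = ETc × 10 d = 2.3550 × 10 = 23.550 mm
D − Pe = 23.550 − 7.0 = 16.550 mm
Gross irrigation = 16.550 / 0.60 = 27.583 mm
Volume = 27.583 mm × 158.2 ha × 10 = 43636.3 m³

43600 m³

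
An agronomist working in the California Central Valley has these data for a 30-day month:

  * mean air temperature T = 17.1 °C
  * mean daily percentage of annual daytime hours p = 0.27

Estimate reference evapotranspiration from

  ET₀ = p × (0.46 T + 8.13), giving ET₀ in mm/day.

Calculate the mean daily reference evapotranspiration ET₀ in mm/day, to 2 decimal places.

4.32 mm/day

ET₀ = 0.27 × (0.46 × 17.1 + 8.13) = 0.27 × 15.996 = 4.3189 mm/d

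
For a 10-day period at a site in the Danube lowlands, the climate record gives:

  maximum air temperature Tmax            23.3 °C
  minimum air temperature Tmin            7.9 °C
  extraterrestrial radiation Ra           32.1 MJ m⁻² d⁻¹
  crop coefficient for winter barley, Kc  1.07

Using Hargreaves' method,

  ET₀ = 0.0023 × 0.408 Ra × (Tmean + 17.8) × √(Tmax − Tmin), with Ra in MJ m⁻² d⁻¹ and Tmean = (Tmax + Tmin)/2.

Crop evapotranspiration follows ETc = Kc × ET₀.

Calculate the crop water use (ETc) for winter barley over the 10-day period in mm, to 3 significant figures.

Tmean = (23.3 + 7.9)/2 = 15.60 °C
0.408 Ra = 0.408 × 32.1 = 13.0968 mm/d equivalent
ET₀ = 0.0023 × 13.0968 × (15.60 + 17.8) × √15.4 = 0.0023 × 13.0968 × 33.40 × 3.9243 = 3.9482 mm/d
ETc = Kc × ET₀ = 1.07 × 3.9482 = 4.2246 mm/d
Over 10 days: 4.2246 × 10 = 42.246 mm

42.2 mm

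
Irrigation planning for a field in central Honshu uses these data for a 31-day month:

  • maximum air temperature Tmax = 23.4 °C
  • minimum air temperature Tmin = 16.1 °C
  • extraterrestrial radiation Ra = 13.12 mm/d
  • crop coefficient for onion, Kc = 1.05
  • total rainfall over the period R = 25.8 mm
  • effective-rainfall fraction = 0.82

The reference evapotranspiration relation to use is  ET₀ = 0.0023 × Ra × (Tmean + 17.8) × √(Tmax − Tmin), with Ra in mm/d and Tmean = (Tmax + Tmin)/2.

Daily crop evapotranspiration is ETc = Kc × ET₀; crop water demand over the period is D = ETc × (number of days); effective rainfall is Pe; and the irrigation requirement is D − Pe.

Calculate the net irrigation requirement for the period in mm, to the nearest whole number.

Tmean = (23.4 + 16.1)/2 = 19.75 °C
ET₀ = 0.0023 × 13.12 × (19.75 + 17.8) × √7.3 = 0.0023 × 13.12 × 37.55 × 2.7019 = 3.0615 mm/d
ETc = Kc × ET₀ = 1.05 × 3.0615 = 3.2146 mm/d
Crop demand D = ETc × 31 d = 3.2146 × 31 = 99.653 mm
Pe = 0.82 × 25.8 = 21.156 mm
D − Pe = 99.653 − 21.156 = 78.497 mm

78 mm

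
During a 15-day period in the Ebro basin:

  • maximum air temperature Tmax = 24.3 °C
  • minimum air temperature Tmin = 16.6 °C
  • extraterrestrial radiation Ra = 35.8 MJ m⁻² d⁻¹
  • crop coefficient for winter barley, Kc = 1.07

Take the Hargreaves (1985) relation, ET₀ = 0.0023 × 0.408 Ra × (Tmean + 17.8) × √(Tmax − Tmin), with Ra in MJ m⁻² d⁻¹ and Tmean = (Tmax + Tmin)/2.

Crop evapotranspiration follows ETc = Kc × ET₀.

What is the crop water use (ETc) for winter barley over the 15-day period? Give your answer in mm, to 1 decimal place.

57.2 mm

Tmean = (24.3 + 16.6)/2 = 20.45 °C
0.408 Ra = 0.408 × 35.8 = 14.6064 mm/d equivalent
ET₀ = 0.0023 × 14.6064 × (20.45 + 17.8) × √7.7 = 0.0023 × 14.6064 × 38.25 × 2.7749 = 3.5657 mm/d
ETc = Kc × ET₀ = 1.07 × 3.5657 = 3.8153 mm/d
Over 15 days: 3.8153 × 15 = 57.230 mm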